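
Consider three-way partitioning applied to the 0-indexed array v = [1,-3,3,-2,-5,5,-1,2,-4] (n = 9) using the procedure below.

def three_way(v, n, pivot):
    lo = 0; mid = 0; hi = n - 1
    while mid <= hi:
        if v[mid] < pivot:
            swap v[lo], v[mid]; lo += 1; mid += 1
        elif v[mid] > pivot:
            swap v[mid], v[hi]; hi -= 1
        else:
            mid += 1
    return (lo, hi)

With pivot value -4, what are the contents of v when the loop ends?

lo=0 mid=0 hi=8
1>-4: swap(0,8), hi=7 ⇒ [-4,-3,3,-2,-5,5,-1,2,1]
-4=-4: mid=1
-3>-4: swap(1,7), hi=6 ⇒ [-4,2,3,-2,-5,5,-1,-3,1]
2>-4: swap(1,6), hi=5 ⇒ [-4,-1,3,-2,-5,5,2,-3,1]
-1>-4: swap(1,5), hi=4 ⇒ [-4,5,3,-2,-5,-1,2,-3,1]
5>-4: swap(1,4), hi=3 ⇒ [-4,-5,3,-2,5,-1,2,-3,1]
-5<-4: swap(0,1), lo=1 mid=2 ⇒ [-5,-4,3,-2,5,-1,2,-3,1]
3>-4: swap(2,3), hi=2 ⇒ [-5,-4,-2,3,5,-1,2,-3,1]
-2>-4: swap(2,2), hi=1 ⇒ [-5,-4,-2,3,5,-1,2,-3,1]
done. lo=1 hi=1; v=[-5,-4,-2,3,5,-1,2,-3,1]

[-5,-4,-2,3,5,-1,2,-3,1]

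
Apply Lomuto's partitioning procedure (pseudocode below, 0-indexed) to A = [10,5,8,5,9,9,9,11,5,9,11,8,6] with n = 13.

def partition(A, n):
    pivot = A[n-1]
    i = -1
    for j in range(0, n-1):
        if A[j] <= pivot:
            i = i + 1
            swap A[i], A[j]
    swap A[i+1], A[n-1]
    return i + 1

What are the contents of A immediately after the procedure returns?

pivot=6, i=-1
j=0: 10>6, skip
j=1: 5≤6, i=0, swap(0,1) ⇒ [5,10,8,5,9,9,9,11,5,9,11,8,6]
j=2: 8>6, skip
j=3: 5≤6, i=1, swap(1,3) ⇒ [5,5,8,10,9,9,9,11,5,9,11,8,6]
j=4: 9>6, skip
j=5: 9>6, skip
j=6: 9>6, skip
j=7: 11>6, skip
j=8: 5≤6, i=2, swap(2,8) ⇒ [5,5,5,10,9,9,9,11,8,9,11,8,6]
j=9: 9>6, skip
j=10: 11>6, skip
j=11: 8>6, skip
swap(3,12) ⇒ [5,5,5,6,9,9,9,11,8,9,11,8,10]; return 3

[5,5,5,6,9,9,9,11,8,9,11,8,10]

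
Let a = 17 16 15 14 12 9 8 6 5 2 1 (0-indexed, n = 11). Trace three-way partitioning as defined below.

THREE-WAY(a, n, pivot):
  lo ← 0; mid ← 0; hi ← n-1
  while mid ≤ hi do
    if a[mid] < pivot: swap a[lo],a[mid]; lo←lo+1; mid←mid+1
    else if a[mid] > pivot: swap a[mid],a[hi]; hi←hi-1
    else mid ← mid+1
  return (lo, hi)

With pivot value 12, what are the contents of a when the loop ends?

1 2 5 6 9 8 12 14 15 16 17

lo=0 mid=0 hi=10
17>12: swap(0,10), hi=9 ⇒ 1 16 15 14 12 9 8 6 5 2 17
1<12: swap(0,0), lo=1 mid=1 ⇒ 1 16 15 14 12 9 8 6 5 2 17
16>12: swap(1,9), hi=8 ⇒ 1 2 15 14 12 9 8 6 5 16 17
2<12: swap(1,1), lo=2 mid=2 ⇒ 1 2 15 14 12 9 8 6 5 16 17
15>12: swap(2,8), hi=7 ⇒ 1 2 5 14 12 9 8 6 15 16 17
5<12: swap(2,2), lo=3 mid=3 ⇒ 1 2 5 14 12 9 8 6 15 16 17
14>12: swap(3,7), hi=6 ⇒ 1 2 5 6 12 9 8 14 15 16 17
6<12: swap(3,3), lo=4 mid=4 ⇒ 1 2 5 6 12 9 8 14 15 16 17
12=12: mid=5
9<12: swap(4,5), lo=5 mid=6 ⇒ 1 2 5 6 9 12 8 14 15 16 17
8<12: swap(5,6), lo=6 mid=7 ⇒ 1 2 5 6 9 8 12 14 15 16 17
done. lo=6 hi=6; a=1 2 5 6 9 8 12 14 15 16 17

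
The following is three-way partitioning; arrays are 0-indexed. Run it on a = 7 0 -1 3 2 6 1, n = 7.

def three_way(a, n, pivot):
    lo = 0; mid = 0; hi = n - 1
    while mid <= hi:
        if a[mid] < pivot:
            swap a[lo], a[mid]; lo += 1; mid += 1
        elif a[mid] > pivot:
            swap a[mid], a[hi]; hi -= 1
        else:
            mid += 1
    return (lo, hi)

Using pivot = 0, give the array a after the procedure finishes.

lo=0 mid=0 hi=6
7>0: swap(0,6), hi=5 ⇒ 1 0 -1 3 2 6 7
1>0: swap(0,5), hi=4 ⇒ 6 0 -1 3 2 1 7
6>0: swap(0,4), hi=3 ⇒ 2 0 -1 3 6 1 7
2>0: swap(0,3), hi=2 ⇒ 3 0 -1 2 6 1 7
3>0: swap(0,2), hi=1 ⇒ -1 0 3 2 6 1 7
-1<0: swap(0,0), lo=1 mid=1 ⇒ -1 0 3 2 6 1 7
0=0: mid=2
done. lo=1 hi=1; a=-1 0 3 2 6 1 7

-1 0 3 2 6 1 7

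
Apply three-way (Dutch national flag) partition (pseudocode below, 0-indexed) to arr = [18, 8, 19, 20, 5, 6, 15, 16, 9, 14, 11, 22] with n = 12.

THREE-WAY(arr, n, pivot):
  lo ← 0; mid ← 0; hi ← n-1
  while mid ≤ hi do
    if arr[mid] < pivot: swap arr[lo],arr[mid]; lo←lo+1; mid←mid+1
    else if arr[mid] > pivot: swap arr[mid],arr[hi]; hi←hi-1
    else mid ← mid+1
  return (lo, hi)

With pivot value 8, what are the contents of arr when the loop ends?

pivot = 8; lo=0, mid=0, hi=11
arr[mid]=18>8: swap arr[0],arr[11]; hi=10 → [22, 8, 19, 20, 5, 6, 15, 16, 9, 14, 11, 18]
arr[mid]=22>8: swap arr[0],arr[10]; hi=9 → [11, 8, 19, 20, 5, 6, 15, 16, 9, 14, 22, 18]
arr[mid]=11>8: swap arr[0],arr[9]; hi=8 → [14, 8, 19, 20, 5, 6, 15, 16, 9, 11, 22, 18]
arr[mid]=14>8: swap arr[0],arr[8]; hi=7 → [9, 8, 19, 20, 5, 6, 15, 16, 14, 11, 22, 18]
arr[mid]=9>8: swap arr[0],arr[7]; hi=6 → [16, 8, 19, 20, 5, 6, 15, 9, 14, 11, 22, 18]
arr[mid]=16>8: swap arr[0],arr[6]; hi=5 → [15, 8, 19, 20, 5, 6, 16, 9, 14, 11, 22, 18]
arr[mid]=15>8: swap arr[0],arr[5]; hi=4 → [6, 8, 19, 20, 5, 15, 16, 9, 14, 11, 22, 18]
arr[mid]=6<8: swap arr[0],arr[0]; lo=1,mid=1 → [6, 8, 19, 20, 5, 15, 16, 9, 14, 11, 22, 18]
arr[mid]=8=8: mid=2
arr[mid]=19>8: swap arr[2],arr[4]; hi=3 → [6, 8, 5, 20, 19, 15, 16, 9, 14, 11, 22, 18]
arr[mid]=5<8: swap arr[1],arr[2]; lo=2,mid=3 → [6, 5, 8, 20, 19, 15, 16, 9, 14, 11, 22, 18]
arr[mid]=20>8: swap arr[3],arr[3]; hi=2 → [6, 5, 8, 20, 19, 15, 16, 9, 14, 11, 22, 18]
end: lo=2, hi=2; arr = [6, 5, 8, 20, 19, 15, 16, 9, 14, 11, 22, 18]

[6, 5, 8, 20, 19, 15, 16, 9, 14, 11, 22, 18]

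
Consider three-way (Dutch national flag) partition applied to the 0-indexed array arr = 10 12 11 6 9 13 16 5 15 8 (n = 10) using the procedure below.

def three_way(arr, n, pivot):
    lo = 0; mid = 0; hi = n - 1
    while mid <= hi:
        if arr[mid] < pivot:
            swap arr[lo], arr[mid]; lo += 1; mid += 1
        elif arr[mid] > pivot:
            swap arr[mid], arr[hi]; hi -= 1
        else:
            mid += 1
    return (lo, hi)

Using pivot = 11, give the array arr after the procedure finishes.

lo=0 mid=0 hi=9
10<11: swap(0,0), lo=1 mid=1 ⇒ 10 12 11 6 9 13 16 5 15 8
12>11: swap(1,9), hi=8 ⇒ 10 8 11 6 9 13 16 5 15 12
8<11: swap(1,1), lo=2 mid=2 ⇒ 10 8 11 6 9 13 16 5 15 12
11=11: mid=3
6<11: swap(2,3), lo=3 mid=4 ⇒ 10 8 6 11 9 13 16 5 15 12
9<11: swap(3,4), lo=4 mid=5 ⇒ 10 8 6 9 11 13 16 5 15 12
13>11: swap(5,8), hi=7 ⇒ 10 8 6 9 11 15 16 5 13 12
15>11: swap(5,7), hi=6 ⇒ 10 8 6 9 11 5 16 15 13 12
5<11: swap(4,5), lo=5 mid=6 ⇒ 10 8 6 9 5 11 16 15 13 12
16>11: swap(6,6), hi=5 ⇒ 10 8 6 9 5 11 16 15 13 12
done. lo=5 hi=5; arr=10 8 6 9 5 11 16 15 13 12

10 8 6 9 5 11 16 15 13 12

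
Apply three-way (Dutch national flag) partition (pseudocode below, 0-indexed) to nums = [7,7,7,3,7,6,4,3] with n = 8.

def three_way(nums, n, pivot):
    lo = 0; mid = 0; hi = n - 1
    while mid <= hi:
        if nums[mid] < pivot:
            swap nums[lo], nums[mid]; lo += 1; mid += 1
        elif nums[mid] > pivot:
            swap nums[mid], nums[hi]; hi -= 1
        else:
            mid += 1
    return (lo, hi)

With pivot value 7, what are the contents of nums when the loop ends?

pivot = 7; lo=0, mid=0, hi=7
nums[mid]=7=7: mid=1
nums[mid]=7=7: mid=2
nums[mid]=7=7: mid=3
nums[mid]=3<7: swap nums[0],nums[3]; lo=1,mid=4 → [3,7,7,7,7,6,4,3]
nums[mid]=7=7: mid=5
nums[mid]=6<7: swap nums[1],nums[5]; lo=2,mid=6 → [3,6,7,7,7,7,4,3]
nums[mid]=4<7: swap nums[2],nums[6]; lo=3,mid=7 → [3,6,4,7,7,7,7,3]
nums[mid]=3<7: swap nums[3],nums[7]; lo=4,mid=8 → [3,6,4,3,7,7,7,7]
end: lo=4, hi=7; nums = [3,6,4,3,7,7,7,7]

[3,6,4,3,7,7,7,7]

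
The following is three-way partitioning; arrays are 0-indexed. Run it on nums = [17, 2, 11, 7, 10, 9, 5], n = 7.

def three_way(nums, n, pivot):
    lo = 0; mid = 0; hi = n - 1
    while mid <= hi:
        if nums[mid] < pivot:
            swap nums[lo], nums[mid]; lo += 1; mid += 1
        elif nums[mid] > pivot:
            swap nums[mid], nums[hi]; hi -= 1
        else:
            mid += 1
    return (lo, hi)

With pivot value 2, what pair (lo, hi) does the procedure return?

(0, 0)

lo=0 mid=0 hi=6
17>2: swap(0,6), hi=5 ⇒ [5, 2, 11, 7, 10, 9, 17]
5>2: swap(0,5), hi=4 ⇒ [9, 2, 11, 7, 10, 5, 17]
9>2: swap(0,4), hi=3 ⇒ [10, 2, 11, 7, 9, 5, 17]
10>2: swap(0,3), hi=2 ⇒ [7, 2, 11, 10, 9, 5, 17]
7>2: swap(0,2), hi=1 ⇒ [11, 2, 7, 10, 9, 5, 17]
11>2: swap(0,1), hi=0 ⇒ [2, 11, 7, 10, 9, 5, 17]
2=2: mid=1
done. lo=0 hi=0; nums=[2, 11, 7, 10, 9, 5, 17]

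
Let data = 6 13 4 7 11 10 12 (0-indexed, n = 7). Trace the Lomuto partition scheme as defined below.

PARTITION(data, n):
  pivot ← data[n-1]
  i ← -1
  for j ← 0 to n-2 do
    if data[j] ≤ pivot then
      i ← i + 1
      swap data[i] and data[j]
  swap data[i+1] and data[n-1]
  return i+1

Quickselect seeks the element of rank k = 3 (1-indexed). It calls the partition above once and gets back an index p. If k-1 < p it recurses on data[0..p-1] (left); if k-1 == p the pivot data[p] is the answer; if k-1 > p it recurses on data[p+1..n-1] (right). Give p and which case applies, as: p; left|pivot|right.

5; left

pivot=12, i=-1
j=0: 6≤12, i=0, swap(0,0) ⇒ 6 13 4 7 11 10 12
j=1: 13>12, skip
j=2: 4≤12, i=1, swap(1,2) ⇒ 6 4 13 7 11 10 12
j=3: 7≤12, i=2, swap(2,3) ⇒ 6 4 7 13 11 10 12
j=4: 11≤12, i=3, swap(3,4) ⇒ 6 4 7 11 13 10 12
j=5: 10≤12, i=4, swap(4,5) ⇒ 6 4 7 11 10 13 12
swap(5,6) ⇒ 6 4 7 11 10 12 13; return 5
p = 5; k-1 = 2 < 5 ⇒ left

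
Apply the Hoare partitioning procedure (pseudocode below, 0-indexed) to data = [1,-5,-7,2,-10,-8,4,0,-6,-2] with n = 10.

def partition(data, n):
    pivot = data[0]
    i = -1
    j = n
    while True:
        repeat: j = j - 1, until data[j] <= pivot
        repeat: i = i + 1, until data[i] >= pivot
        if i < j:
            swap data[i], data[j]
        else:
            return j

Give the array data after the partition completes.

pivot = data[0] = 1; i = -1, j = 10
j→9 (data[9]=-2≤1), i→0 (data[0]=1≥1); i<j, swap → [-2,-5,-7,2,-10,-8,4,0,-6,1]
j→8 (data[8]=-6≤1), i→3 (data[3]=2≥1); i<j, swap → [-2,-5,-7,-6,-10,-8,4,0,2,1]
j→7 (data[7]=0≤1), i→6 (data[6]=4≥1); i<j, swap → [-2,-5,-7,-6,-10,-8,0,4,2,1]
j→6, i→7; i≥j, return j=6. data = [-2,-5,-7,-6,-10,-8,0,4,2,1]

[-2,-5,-7,-6,-10,-8,0,4,2,1]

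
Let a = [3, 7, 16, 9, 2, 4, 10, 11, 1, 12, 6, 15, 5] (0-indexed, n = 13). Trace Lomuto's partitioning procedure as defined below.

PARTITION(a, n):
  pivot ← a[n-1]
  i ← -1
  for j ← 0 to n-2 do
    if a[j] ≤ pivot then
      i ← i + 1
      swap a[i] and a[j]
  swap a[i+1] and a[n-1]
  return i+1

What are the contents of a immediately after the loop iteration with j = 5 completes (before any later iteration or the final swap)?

pivot = a[12] = 5; i = -1
j=0: a[0]=3 ≤ 5 → i=0, swap a[0],a[0] (no change) → [3, 7, 16, 9, 2, 4, 10, 11, 1, 12, 6, 15, 5]
j=1: a[1]=7 > 5 → no swap
j=2: a[2]=16 > 5 → no swap
j=3: a[3]=9 > 5 → no swap
j=4: a[4]=2 ≤ 5 → i=1, swap a[1],a[4] → [3, 2, 16, 9, 7, 4, 10, 11, 1, 12, 6, 15, 5]
j=5: a[5]=4 ≤ 5 → i=2, swap a[2],a[5] → [3, 2, 4, 9, 7, 16, 10, 11, 1, 12, 6, 15, 5]
(after j=5) a = [3, 2, 4, 9, 7, 16, 10, 11, 1, 12, 6, 15, 5]

[3, 2, 4, 9, 7, 16, 10, 11, 1, 12, 6, 15, 5]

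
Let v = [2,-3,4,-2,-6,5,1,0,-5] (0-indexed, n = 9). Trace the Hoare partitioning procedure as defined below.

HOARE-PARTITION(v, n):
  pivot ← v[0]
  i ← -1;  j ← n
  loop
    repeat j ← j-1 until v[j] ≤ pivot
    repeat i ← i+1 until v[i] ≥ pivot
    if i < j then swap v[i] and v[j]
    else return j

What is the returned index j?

pivot = v[0] = 2; i = -1, j = 9
j→8 (v[8]=-5≤2), i→0 (v[0]=2≥2); i<j, swap → [-5,-3,4,-2,-6,5,1,0,2]
j→7 (v[7]=0≤2), i→2 (v[2]=4≥2); i<j, swap → [-5,-3,0,-2,-6,5,1,4,2]
j→6 (v[6]=1≤2), i→5 (v[5]=5≥2); i<j, swap → [-5,-3,0,-2,-6,1,5,4,2]
j→5, i→6; i≥j, return j=5. v = [-5,-3,0,-2,-6,1,5,4,2]

5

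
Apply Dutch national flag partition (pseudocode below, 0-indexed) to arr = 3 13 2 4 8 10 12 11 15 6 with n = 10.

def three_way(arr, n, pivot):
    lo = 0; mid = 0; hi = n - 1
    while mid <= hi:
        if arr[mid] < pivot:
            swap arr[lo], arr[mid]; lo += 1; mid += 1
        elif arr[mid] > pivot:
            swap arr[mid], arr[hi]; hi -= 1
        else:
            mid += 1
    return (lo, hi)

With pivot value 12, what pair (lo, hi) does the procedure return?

(7, 7)

lo=0 mid=0 hi=9
3<12: swap(0,0), lo=1 mid=1 ⇒ 3 13 2 4 8 10 12 11 15 6
13>12: swap(1,9), hi=8 ⇒ 3 6 2 4 8 10 12 11 15 13
6<12: swap(1,1), lo=2 mid=2 ⇒ 3 6 2 4 8 10 12 11 15 13
2<12: swap(2,2), lo=3 mid=3 ⇒ 3 6 2 4 8 10 12 11 15 13
4<12: swap(3,3), lo=4 mid=4 ⇒ 3 6 2 4 8 10 12 11 15 13
8<12: swap(4,4), lo=5 mid=5 ⇒ 3 6 2 4 8 10 12 11 15 13
10<12: swap(5,5), lo=6 mid=6 ⇒ 3 6 2 4 8 10 12 11 15 13
12=12: mid=7
11<12: swap(6,7), lo=7 mid=8 ⇒ 3 6 2 4 8 10 11 12 15 13
15>12: swap(8,8), hi=7 ⇒ 3 6 2 4 8 10 11 12 15 13
done. lo=7 hi=7; arr=3 6 2 4 8 10 11 12 15 13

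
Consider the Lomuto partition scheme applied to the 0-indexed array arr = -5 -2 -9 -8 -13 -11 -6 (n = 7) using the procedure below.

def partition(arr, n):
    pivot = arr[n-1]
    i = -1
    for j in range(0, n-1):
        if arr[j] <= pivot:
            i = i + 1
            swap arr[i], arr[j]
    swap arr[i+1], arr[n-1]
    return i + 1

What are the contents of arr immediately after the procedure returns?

pivot = arr[6] = -6; i = -1
j=0: arr[0]=-5 > -6 → no swap
j=1: arr[1]=-2 > -6 → no swap
j=2: arr[2]=-9 ≤ -6 → i=0, swap arr[0],arr[2] → -9 -2 -5 -8 -13 -11 -6
j=3: arr[3]=-8 ≤ -6 → i=1, swap arr[1],arr[3] → -9 -8 -5 -2 -13 -11 -6
j=4: arr[4]=-13 ≤ -6 → i=2, swap arr[2],arr[4] → -9 -8 -13 -2 -5 -11 -6
j=5: arr[5]=-11 ≤ -6 → i=3, swap arr[3],arr[5] → -9 -8 -13 -11 -5 -2 -6
final swap arr[4],arr[6] → -9 -8 -13 -11 -6 -2 -5; return 4

-9 -8 -13 -11 -6 -2 -5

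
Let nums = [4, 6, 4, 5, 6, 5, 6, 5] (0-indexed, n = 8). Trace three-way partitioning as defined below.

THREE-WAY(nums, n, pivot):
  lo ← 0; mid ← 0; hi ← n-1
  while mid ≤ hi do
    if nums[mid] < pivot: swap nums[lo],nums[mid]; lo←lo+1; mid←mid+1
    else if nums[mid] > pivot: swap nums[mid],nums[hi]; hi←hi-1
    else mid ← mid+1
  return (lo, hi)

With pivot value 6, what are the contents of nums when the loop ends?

[4, 4, 5, 5, 5, 6, 6, 6]

pivot = 6; lo=0, mid=0, hi=7
nums[mid]=4<6: swap nums[0],nums[0]; lo=1,mid=1 → [4, 6, 4, 5, 6, 5, 6, 5]
nums[mid]=6=6: mid=2
nums[mid]=4<6: swap nums[1],nums[2]; lo=2,mid=3 → [4, 4, 6, 5, 6, 5, 6, 5]
nums[mid]=5<6: swap nums[2],nums[3]; lo=3,mid=4 → [4, 4, 5, 6, 6, 5, 6, 5]
nums[mid]=6=6: mid=5
nums[mid]=5<6: swap nums[3],nums[5]; lo=4,mid=6 → [4, 4, 5, 5, 6, 6, 6, 5]
nums[mid]=6=6: mid=7
nums[mid]=5<6: swap nums[4],nums[7]; lo=5,mid=8 → [4, 4, 5, 5, 5, 6, 6, 6]
end: lo=5, hi=7; nums = [4, 4, 5, 5, 5, 6, 6, 6]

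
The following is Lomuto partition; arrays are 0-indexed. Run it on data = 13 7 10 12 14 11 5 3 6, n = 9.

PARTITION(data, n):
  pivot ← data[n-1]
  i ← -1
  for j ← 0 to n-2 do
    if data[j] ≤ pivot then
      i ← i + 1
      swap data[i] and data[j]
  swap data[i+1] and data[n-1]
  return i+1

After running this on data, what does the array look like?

5 3 6 12 14 11 13 7 10

pivot=6, i=-1
j=0: 13>6, skip
j=1: 7>6, skip
j=2: 10>6, skip
j=3: 12>6, skip
j=4: 14>6, skip
j=5: 11>6, skip
j=6: 5≤6, i=0, swap(0,6) ⇒ 5 7 10 12 14 11 13 3 6
j=7: 3≤6, i=1, swap(1,7) ⇒ 5 3 10 12 14 11 13 7 6
swap(2,8) ⇒ 5 3 6 12 14 11 13 7 10; return 2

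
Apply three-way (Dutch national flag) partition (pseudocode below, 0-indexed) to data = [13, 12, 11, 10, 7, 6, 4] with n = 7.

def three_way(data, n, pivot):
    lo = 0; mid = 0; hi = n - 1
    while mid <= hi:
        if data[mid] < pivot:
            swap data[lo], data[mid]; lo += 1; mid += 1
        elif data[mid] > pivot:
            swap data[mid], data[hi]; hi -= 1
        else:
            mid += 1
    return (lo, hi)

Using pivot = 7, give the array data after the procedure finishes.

[4, 6, 7, 10, 11, 12, 13]

pivot = 7; lo=0, mid=0, hi=6
data[mid]=13>7: swap data[0],data[6]; hi=5 → [4, 12, 11, 10, 7, 6, 13]
data[mid]=4<7: swap data[0],data[0]; lo=1,mid=1 → [4, 12, 11, 10, 7, 6, 13]
data[mid]=12>7: swap data[1],data[5]; hi=4 → [4, 6, 11, 10, 7, 12, 13]
data[mid]=6<7: swap data[1],data[1]; lo=2,mid=2 → [4, 6, 11, 10, 7, 12, 13]
data[mid]=11>7: swap data[2],data[4]; hi=3 → [4, 6, 7, 10, 11, 12, 13]
data[mid]=7=7: mid=3
data[mid]=10>7: swap data[3],data[3]; hi=2 → [4, 6, 7, 10, 11, 12, 13]
end: lo=2, hi=2; data = [4, 6, 7, 10, 11, 12, 13]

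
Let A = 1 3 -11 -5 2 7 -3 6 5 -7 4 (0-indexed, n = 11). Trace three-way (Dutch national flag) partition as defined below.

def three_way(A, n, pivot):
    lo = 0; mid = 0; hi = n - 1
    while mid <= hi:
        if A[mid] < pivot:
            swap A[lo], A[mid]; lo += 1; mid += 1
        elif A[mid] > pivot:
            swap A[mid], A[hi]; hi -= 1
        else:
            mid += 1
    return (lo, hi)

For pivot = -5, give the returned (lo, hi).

(2, 2)

pivot = -5; lo=0, mid=0, hi=10
A[mid]=1>-5: swap A[0],A[10]; hi=9 → 4 3 -11 -5 2 7 -3 6 5 -7 1
A[mid]=4>-5: swap A[0],A[9]; hi=8 → -7 3 -11 -5 2 7 -3 6 5 4 1
A[mid]=-7<-5: swap A[0],A[0]; lo=1,mid=1 → -7 3 -11 -5 2 7 -3 6 5 4 1
A[mid]=3>-5: swap A[1],A[8]; hi=7 → -7 5 -11 -5 2 7 -3 6 3 4 1
A[mid]=5>-5: swap A[1],A[7]; hi=6 → -7 6 -11 -5 2 7 -3 5 3 4 1
A[mid]=6>-5: swap A[1],A[6]; hi=5 → -7 -3 -11 -5 2 7 6 5 3 4 1
A[mid]=-3>-5: swap A[1],A[5]; hi=4 → -7 7 -11 -5 2 -3 6 5 3 4 1
A[mid]=7>-5: swap A[1],A[4]; hi=3 → -7 2 -11 -5 7 -3 6 5 3 4 1
A[mid]=2>-5: swap A[1],A[3]; hi=2 → -7 -5 -11 2 7 -3 6 5 3 4 1
A[mid]=-5=-5: mid=2
A[mid]=-11<-5: swap A[1],A[2]; lo=2,mid=3 → -7 -11 -5 2 7 -3 6 5 3 4 1
end: lo=2, hi=2; A = -7 -11 -5 2 7 -3 6 5 3 4 1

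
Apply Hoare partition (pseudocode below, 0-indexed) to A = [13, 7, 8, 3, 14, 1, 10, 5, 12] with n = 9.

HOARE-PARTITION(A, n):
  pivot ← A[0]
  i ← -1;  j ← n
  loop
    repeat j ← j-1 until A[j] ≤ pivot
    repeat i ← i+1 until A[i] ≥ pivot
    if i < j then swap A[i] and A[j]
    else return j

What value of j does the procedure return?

pivot = A[0] = 13; i = -1, j = 9
j→8 (A[8]=12≤13), i→0 (A[0]=13≥13); i<j, swap → [12, 7, 8, 3, 14, 1, 10, 5, 13]
j→7 (A[7]=5≤13), i→4 (A[4]=14≥13); i<j, swap → [12, 7, 8, 3, 5, 1, 10, 14, 13]
j→6, i→7; i≥j, return j=6. A = [12, 7, 8, 3, 5, 1, 10, 14, 13]

6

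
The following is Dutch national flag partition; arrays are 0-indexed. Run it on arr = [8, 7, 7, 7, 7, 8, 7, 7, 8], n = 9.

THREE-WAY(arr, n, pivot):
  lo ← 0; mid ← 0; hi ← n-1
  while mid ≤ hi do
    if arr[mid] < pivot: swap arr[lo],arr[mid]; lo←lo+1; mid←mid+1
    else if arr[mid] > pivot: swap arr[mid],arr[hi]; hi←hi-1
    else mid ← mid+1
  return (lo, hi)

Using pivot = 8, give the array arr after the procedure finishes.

pivot = 8; lo=0, mid=0, hi=8
arr[mid]=8=8: mid=1
arr[mid]=7<8: swap arr[0],arr[1]; lo=1,mid=2 → [7, 8, 7, 7, 7, 8, 7, 7, 8]
arr[mid]=7<8: swap arr[1],arr[2]; lo=2,mid=3 → [7, 7, 8, 7, 7, 8, 7, 7, 8]
arr[mid]=7<8: swap arr[2],arr[3]; lo=3,mid=4 → [7, 7, 7, 8, 7, 8, 7, 7, 8]
arr[mid]=7<8: swap arr[3],arr[4]; lo=4,mid=5 → [7, 7, 7, 7, 8, 8, 7, 7, 8]
arr[mid]=8=8: mid=6
arr[mid]=7<8: swap arr[4],arr[6]; lo=5,mid=7 → [7, 7, 7, 7, 7, 8, 8, 7, 8]
arr[mid]=7<8: swap arr[5],arr[7]; lo=6,mid=8 → [7, 7, 7, 7, 7, 7, 8, 8, 8]
arr[mid]=8=8: mid=9
end: lo=6, hi=8; arr = [7, 7, 7, 7, 7, 7, 8, 8, 8]

[7, 7, 7, 7, 7, 7, 8, 8, 8]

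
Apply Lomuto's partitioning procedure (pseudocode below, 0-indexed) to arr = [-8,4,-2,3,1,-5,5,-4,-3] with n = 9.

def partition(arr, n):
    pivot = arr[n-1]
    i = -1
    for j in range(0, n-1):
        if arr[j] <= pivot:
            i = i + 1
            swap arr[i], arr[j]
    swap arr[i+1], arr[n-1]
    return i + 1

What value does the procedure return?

3

pivot=-3, i=-1
j=0: -8≤-3, i=0, swap(0,0) ⇒ [-8,4,-2,3,1,-5,5,-4,-3]
j=1: 4>-3, skip
j=2: -2>-3, skip
j=3: 3>-3, skip
j=4: 1>-3, skip
j=5: -5≤-3, i=1, swap(1,5) ⇒ [-8,-5,-2,3,1,4,5,-4,-3]
j=6: 5>-3, skip
j=7: -4≤-3, i=2, swap(2,7) ⇒ [-8,-5,-4,3,1,4,5,-2,-3]
swap(3,8) ⇒ [-8,-5,-4,-3,1,4,5,-2,3]; return 3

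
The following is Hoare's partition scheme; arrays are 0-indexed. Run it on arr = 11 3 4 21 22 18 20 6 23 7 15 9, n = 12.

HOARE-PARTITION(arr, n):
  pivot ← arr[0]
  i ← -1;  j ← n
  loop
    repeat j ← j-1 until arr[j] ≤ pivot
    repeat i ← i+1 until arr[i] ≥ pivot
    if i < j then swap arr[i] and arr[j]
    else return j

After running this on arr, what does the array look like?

9 3 4 7 6 18 20 22 23 21 15 11

pivot=11
j stops at 11 (9), i stops at 0 (11); swap ⇒ 9 3 4 21 22 18 20 6 23 7 15 11
j stops at 9 (7), i stops at 3 (21); swap ⇒ 9 3 4 7 22 18 20 6 23 21 15 11
j stops at 7 (6), i stops at 4 (22); swap ⇒ 9 3 4 7 6 18 20 22 23 21 15 11
j stops at 4, i stops at 5; i≥j ⇒ return 4. arr=9 3 4 7 6 18 20 22 23 21 15 11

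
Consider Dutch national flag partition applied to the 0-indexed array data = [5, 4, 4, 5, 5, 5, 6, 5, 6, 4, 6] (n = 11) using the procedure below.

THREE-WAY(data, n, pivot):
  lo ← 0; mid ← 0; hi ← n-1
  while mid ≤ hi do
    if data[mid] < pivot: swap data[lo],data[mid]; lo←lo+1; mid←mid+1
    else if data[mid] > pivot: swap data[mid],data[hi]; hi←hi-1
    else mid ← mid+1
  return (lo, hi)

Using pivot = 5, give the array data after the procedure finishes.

lo=0 mid=0 hi=10
5=5: mid=1
4<5: swap(0,1), lo=1 mid=2 ⇒ [4, 5, 4, 5, 5, 5, 6, 5, 6, 4, 6]
4<5: swap(1,2), lo=2 mid=3 ⇒ [4, 4, 5, 5, 5, 5, 6, 5, 6, 4, 6]
5=5: mid=4
5=5: mid=5
5=5: mid=6
6>5: swap(6,10), hi=9 ⇒ [4, 4, 5, 5, 5, 5, 6, 5, 6, 4, 6]
6>5: swap(6,9), hi=8 ⇒ [4, 4, 5, 5, 5, 5, 4, 5, 6, 6, 6]
4<5: swap(2,6), lo=3 mid=7 ⇒ [4, 4, 4, 5, 5, 5, 5, 5, 6, 6, 6]
5=5: mid=8
6>5: swap(8,8), hi=7 ⇒ [4, 4, 4, 5, 5, 5, 5, 5, 6, 6, 6]
done. lo=3 hi=7; data=[4, 4, 4, 5, 5, 5, 5, 5, 6, 6, 6]

[4, 4, 4, 5, 5, 5, 5, 5, 6, 6, 6]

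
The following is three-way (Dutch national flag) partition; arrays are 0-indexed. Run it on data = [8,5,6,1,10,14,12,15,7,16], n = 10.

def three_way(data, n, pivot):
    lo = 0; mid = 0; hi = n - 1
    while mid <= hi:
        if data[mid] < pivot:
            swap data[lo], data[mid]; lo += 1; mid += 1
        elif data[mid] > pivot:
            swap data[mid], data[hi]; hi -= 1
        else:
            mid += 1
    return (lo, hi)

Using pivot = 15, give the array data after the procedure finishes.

pivot = 15; lo=0, mid=0, hi=9
data[mid]=8<15: swap data[0],data[0]; lo=1,mid=1 → [8,5,6,1,10,14,12,15,7,16]
data[mid]=5<15: swap data[1],data[1]; lo=2,mid=2 → [8,5,6,1,10,14,12,15,7,16]
data[mid]=6<15: swap data[2],data[2]; lo=3,mid=3 → [8,5,6,1,10,14,12,15,7,16]
data[mid]=1<15: swap data[3],data[3]; lo=4,mid=4 → [8,5,6,1,10,14,12,15,7,16]
data[mid]=10<15: swap data[4],data[4]; lo=5,mid=5 → [8,5,6,1,10,14,12,15,7,16]
data[mid]=14<15: swap data[5],data[5]; lo=6,mid=6 → [8,5,6,1,10,14,12,15,7,16]
data[mid]=12<15: swap data[6],data[6]; lo=7,mid=7 → [8,5,6,1,10,14,12,15,7,16]
data[mid]=15=15: mid=8
data[mid]=7<15: swap data[7],data[8]; lo=8,mid=9 → [8,5,6,1,10,14,12,7,15,16]
data[mid]=16>15: swap data[9],data[9]; hi=8 → [8,5,6,1,10,14,12,7,15,16]
end: lo=8, hi=8; data = [8,5,6,1,10,14,12,7,15,16]

[8,5,6,1,10,14,12,7,15,16]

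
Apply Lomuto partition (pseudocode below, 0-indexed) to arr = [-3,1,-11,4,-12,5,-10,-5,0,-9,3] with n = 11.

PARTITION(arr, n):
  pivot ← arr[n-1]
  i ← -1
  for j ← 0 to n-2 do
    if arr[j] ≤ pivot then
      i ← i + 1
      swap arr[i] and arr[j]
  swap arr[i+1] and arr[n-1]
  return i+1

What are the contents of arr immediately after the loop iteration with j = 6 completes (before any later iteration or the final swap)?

pivot=3, i=-1
j=0: -3≤3, i=0, swap(0,0) ⇒ [-3,1,-11,4,-12,5,-10,-5,0,-9,3]
j=1: 1≤3, i=1, swap(1,1) ⇒ [-3,1,-11,4,-12,5,-10,-5,0,-9,3]
j=2: -11≤3, i=2, swap(2,2) ⇒ [-3,1,-11,4,-12,5,-10,-5,0,-9,3]
j=3: 4>3, skip
j=4: -12≤3, i=3, swap(3,4) ⇒ [-3,1,-11,-12,4,5,-10,-5,0,-9,3]
j=5: 5>3, skip
j=6: -10≤3, i=4, swap(4,6) ⇒ [-3,1,-11,-12,-10,5,4,-5,0,-9,3]
(after j=6) arr = [-3,1,-11,-12,-10,5,4,-5,0,-9,3]

[-3,1,-11,-12,-10,5,4,-5,0,-9,3]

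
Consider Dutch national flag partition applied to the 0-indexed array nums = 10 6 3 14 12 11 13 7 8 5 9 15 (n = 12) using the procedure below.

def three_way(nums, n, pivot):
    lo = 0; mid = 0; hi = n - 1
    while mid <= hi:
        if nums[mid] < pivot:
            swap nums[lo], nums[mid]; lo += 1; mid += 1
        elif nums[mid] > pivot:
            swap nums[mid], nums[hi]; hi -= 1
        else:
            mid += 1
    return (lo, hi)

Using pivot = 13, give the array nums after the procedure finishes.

10 6 3 9 12 11 7 8 5 13 15 14

pivot = 13; lo=0, mid=0, hi=11
nums[mid]=10<13: swap nums[0],nums[0]; lo=1,mid=1 → 10 6 3 14 12 11 13 7 8 5 9 15
nums[mid]=6<13: swap nums[1],nums[1]; lo=2,mid=2 → 10 6 3 14 12 11 13 7 8 5 9 15
nums[mid]=3<13: swap nums[2],nums[2]; lo=3,mid=3 → 10 6 3 14 12 11 13 7 8 5 9 15
nums[mid]=14>13: swap nums[3],nums[11]; hi=10 → 10 6 3 15 12 11 13 7 8 5 9 14
nums[mid]=15>13: swap nums[3],nums[10]; hi=9 → 10 6 3 9 12 11 13 7 8 5 15 14
nums[mid]=9<13: swap nums[3],nums[3]; lo=4,mid=4 → 10 6 3 9 12 11 13 7 8 5 15 14
nums[mid]=12<13: swap nums[4],nums[4]; lo=5,mid=5 → 10 6 3 9 12 11 13 7 8 5 15 14
nums[mid]=11<13: swap nums[5],nums[5]; lo=6,mid=6 → 10 6 3 9 12 11 13 7 8 5 15 14
nums[mid]=13=13: mid=7
nums[mid]=7<13: swap nums[6],nums[7]; lo=7,mid=8 → 10 6 3 9 12 11 7 13 8 5 15 14
nums[mid]=8<13: swap nums[7],nums[8]; lo=8,mid=9 → 10 6 3 9 12 11 7 8 13 5 15 14
nums[mid]=5<13: swap nums[8],nums[9]; lo=9,mid=10 → 10 6 3 9 12 11 7 8 5 13 15 14
end: lo=9, hi=9; nums = 10 6 3 9 12 11 7 8 5 13 15 14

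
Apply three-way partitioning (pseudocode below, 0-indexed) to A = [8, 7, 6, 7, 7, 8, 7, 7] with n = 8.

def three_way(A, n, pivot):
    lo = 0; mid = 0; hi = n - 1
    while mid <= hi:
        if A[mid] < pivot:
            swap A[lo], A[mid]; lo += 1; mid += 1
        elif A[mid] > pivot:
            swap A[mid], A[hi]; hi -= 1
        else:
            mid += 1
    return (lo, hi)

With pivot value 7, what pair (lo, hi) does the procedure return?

pivot = 7; lo=0, mid=0, hi=7
A[mid]=8>7: swap A[0],A[7]; hi=6 → [7, 7, 6, 7, 7, 8, 7, 8]
A[mid]=7=7: mid=1
A[mid]=7=7: mid=2
A[mid]=6<7: swap A[0],A[2]; lo=1,mid=3 → [6, 7, 7, 7, 7, 8, 7, 8]
A[mid]=7=7: mid=4
A[mid]=7=7: mid=5
A[mid]=8>7: swap A[5],A[6]; hi=5 → [6, 7, 7, 7, 7, 7, 8, 8]
A[mid]=7=7: mid=6
end: lo=1, hi=5; A = [6, 7, 7, 7, 7, 7, 8, 8]

(1, 5)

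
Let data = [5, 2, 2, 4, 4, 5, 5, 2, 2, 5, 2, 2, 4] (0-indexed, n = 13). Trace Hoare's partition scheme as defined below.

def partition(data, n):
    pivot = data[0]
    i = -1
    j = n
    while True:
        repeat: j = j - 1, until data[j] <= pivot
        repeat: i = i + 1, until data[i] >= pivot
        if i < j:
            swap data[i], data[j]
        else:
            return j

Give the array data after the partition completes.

pivot = data[0] = 5; i = -1, j = 13
j→12 (data[12]=4≤5), i→0 (data[0]=5≥5); i<j, swap → [4, 2, 2, 4, 4, 5, 5, 2, 2, 5, 2, 2, 5]
j→11 (data[11]=2≤5), i→5 (data[5]=5≥5); i<j, swap → [4, 2, 2, 4, 4, 2, 5, 2, 2, 5, 2, 5, 5]
j→10 (data[10]=2≤5), i→6 (data[6]=5≥5); i<j, swap → [4, 2, 2, 4, 4, 2, 2, 2, 2, 5, 5, 5, 5]
j→9, i→9; i≥j, return j=9. data = [4, 2, 2, 4, 4, 2, 2, 2, 2, 5, 5, 5, 5]

[4, 2, 2, 4, 4, 2, 2, 2, 2, 5, 5, 5, 5]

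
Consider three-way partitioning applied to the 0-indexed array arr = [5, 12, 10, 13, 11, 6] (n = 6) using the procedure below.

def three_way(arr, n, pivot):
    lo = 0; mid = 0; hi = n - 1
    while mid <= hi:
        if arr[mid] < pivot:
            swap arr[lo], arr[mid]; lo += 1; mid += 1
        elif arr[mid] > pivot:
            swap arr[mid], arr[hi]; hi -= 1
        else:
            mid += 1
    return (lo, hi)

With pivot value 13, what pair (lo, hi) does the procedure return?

lo=0 mid=0 hi=5
5<13: swap(0,0), lo=1 mid=1 ⇒ [5, 12, 10, 13, 11, 6]
12<13: swap(1,1), lo=2 mid=2 ⇒ [5, 12, 10, 13, 11, 6]
10<13: swap(2,2), lo=3 mid=3 ⇒ [5, 12, 10, 13, 11, 6]
13=13: mid=4
11<13: swap(3,4), lo=4 mid=5 ⇒ [5, 12, 10, 11, 13, 6]
6<13: swap(4,5), lo=5 mid=6 ⇒ [5, 12, 10, 11, 6, 13]
done. lo=5 hi=5; arr=[5, 12, 10, 11, 6, 13]

(5, 5)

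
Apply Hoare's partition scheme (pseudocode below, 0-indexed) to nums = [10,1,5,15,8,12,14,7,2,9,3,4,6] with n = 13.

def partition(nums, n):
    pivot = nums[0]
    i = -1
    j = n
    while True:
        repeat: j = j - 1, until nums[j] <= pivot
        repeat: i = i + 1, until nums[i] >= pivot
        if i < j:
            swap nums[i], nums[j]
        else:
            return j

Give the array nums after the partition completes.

[6,1,5,4,8,3,9,7,2,14,12,15,10]

pivot=10
j stops at 12 (6), i stops at 0 (10); swap ⇒ [6,1,5,15,8,12,14,7,2,9,3,4,10]
j stops at 11 (4), i stops at 3 (15); swap ⇒ [6,1,5,4,8,12,14,7,2,9,3,15,10]
j stops at 10 (3), i stops at 5 (12); swap ⇒ [6,1,5,4,8,3,14,7,2,9,12,15,10]
j stops at 9 (9), i stops at 6 (14); swap ⇒ [6,1,5,4,8,3,9,7,2,14,12,15,10]
j stops at 8, i stops at 9; i≥j ⇒ return 8. nums=[6,1,5,4,8,3,9,7,2,14,12,15,10]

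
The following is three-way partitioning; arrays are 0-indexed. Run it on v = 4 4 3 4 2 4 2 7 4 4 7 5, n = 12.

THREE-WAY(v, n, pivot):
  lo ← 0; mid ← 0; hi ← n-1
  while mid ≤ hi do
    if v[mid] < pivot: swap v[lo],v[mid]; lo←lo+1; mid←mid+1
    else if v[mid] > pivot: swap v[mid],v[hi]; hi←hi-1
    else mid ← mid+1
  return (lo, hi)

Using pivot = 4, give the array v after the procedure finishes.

lo=0 mid=0 hi=11
4=4: mid=1
4=4: mid=2
3<4: swap(0,2), lo=1 mid=3 ⇒ 3 4 4 4 2 4 2 7 4 4 7 5
4=4: mid=4
2<4: swap(1,4), lo=2 mid=5 ⇒ 3 2 4 4 4 4 2 7 4 4 7 5
4=4: mid=6
2<4: swap(2,6), lo=3 mid=7 ⇒ 3 2 2 4 4 4 4 7 4 4 7 5
7>4: swap(7,11), hi=10 ⇒ 3 2 2 4 4 4 4 5 4 4 7 7
5>4: swap(7,10), hi=9 ⇒ 3 2 2 4 4 4 4 7 4 4 5 7
7>4: swap(7,9), hi=8 ⇒ 3 2 2 4 4 4 4 4 4 7 5 7
4=4: mid=8
4=4: mid=9
done. lo=3 hi=8; v=3 2 2 4 4 4 4 4 4 7 5 7

3 2 2 4 4 4 4 4 4 7 5 7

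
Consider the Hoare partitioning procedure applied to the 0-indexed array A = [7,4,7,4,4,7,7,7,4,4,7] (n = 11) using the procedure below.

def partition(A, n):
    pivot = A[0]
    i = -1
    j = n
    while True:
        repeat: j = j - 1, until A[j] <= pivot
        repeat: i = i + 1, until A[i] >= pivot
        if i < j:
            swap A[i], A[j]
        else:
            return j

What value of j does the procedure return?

6

pivot = A[0] = 7; i = -1, j = 11
j→10 (A[10]=7≤7), i→0 (A[0]=7≥7); i<j, swap → [7,4,7,4,4,7,7,7,4,4,7]
j→9 (A[9]=4≤7), i→2 (A[2]=7≥7); i<j, swap → [7,4,4,4,4,7,7,7,4,7,7]
j→8 (A[8]=4≤7), i→5 (A[5]=7≥7); i<j, swap → [7,4,4,4,4,4,7,7,7,7,7]
j→7 (A[7]=7≤7), i→6 (A[6]=7≥7); i<j, swap → [7,4,4,4,4,4,7,7,7,7,7]
j→6, i→7; i≥j, return j=6. A = [7,4,4,4,4,4,7,7,7,7,7]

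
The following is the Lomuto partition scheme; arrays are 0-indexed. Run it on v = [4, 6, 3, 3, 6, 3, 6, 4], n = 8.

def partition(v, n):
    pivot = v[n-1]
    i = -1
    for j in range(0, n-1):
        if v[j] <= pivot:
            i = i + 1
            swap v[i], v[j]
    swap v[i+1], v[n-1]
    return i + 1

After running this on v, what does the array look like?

[4, 3, 3, 3, 4, 6, 6, 6]

pivot = v[7] = 4; i = -1
j=0: v[0]=4 ≤ 4 → i=0, swap v[0],v[0] (no change) → [4, 6, 3, 3, 6, 3, 6, 4]
j=1: v[1]=6 > 4 → no swap
j=2: v[2]=3 ≤ 4 → i=1, swap v[1],v[2] → [4, 3, 6, 3, 6, 3, 6, 4]
j=3: v[3]=3 ≤ 4 → i=2, swap v[2],v[3] → [4, 3, 3, 6, 6, 3, 6, 4]
j=4: v[4]=6 > 4 → no swap
j=5: v[5]=3 ≤ 4 → i=3, swap v[3],v[5] → [4, 3, 3, 3, 6, 6, 6, 4]
j=6: v[6]=6 > 4 → no swap
final swap v[4],v[7] → [4, 3, 3, 3, 4, 6, 6, 6]; return 4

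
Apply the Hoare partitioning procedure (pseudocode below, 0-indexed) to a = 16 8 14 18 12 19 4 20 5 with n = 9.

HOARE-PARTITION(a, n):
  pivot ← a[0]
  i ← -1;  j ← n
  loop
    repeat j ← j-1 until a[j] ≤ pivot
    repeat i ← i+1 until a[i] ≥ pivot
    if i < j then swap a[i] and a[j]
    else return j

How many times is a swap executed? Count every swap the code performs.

2

pivot = a[0] = 16; i = -1, j = 9
j→8 (a[8]=5≤16), i→0 (a[0]=16≥16); i<j, swap → 5 8 14 18 12 19 4 20 16
j→6 (a[6]=4≤16), i→3 (a[3]=18≥16); i<j, swap → 5 8 14 4 12 19 18 20 16
j→4, i→5; i≥j, return j=4. a = 5 8 14 4 12 19 18 20 16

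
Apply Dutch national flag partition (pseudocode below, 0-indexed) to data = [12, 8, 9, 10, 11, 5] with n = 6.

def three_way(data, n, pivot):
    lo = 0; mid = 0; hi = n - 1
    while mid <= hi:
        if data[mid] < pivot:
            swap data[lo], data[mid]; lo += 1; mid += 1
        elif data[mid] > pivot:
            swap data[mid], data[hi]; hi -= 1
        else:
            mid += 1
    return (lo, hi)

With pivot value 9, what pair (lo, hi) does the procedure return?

pivot = 9; lo=0, mid=0, hi=5
data[mid]=12>9: swap data[0],data[5]; hi=4 → [5, 8, 9, 10, 11, 12]
data[mid]=5<9: swap data[0],data[0]; lo=1,mid=1 → [5, 8, 9, 10, 11, 12]
data[mid]=8<9: swap data[1],data[1]; lo=2,mid=2 → [5, 8, 9, 10, 11, 12]
data[mid]=9=9: mid=3
data[mid]=10>9: swap data[3],data[4]; hi=3 → [5, 8, 9, 11, 10, 12]
data[mid]=11>9: swap data[3],data[3]; hi=2 → [5, 8, 9, 11, 10, 12]
end: lo=2, hi=2; data = [5, 8, 9, 11, 10, 12]

(2, 2)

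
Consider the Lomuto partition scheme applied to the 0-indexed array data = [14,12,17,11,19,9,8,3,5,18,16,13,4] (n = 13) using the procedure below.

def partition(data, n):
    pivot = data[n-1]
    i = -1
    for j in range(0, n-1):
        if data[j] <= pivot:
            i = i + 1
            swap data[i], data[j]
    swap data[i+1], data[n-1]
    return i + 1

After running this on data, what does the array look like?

[3,4,17,11,19,9,8,14,5,18,16,13,12]

pivot = data[12] = 4; i = -1
j=0: data[0]=14 > 4 → no swap
j=1: data[1]=12 > 4 → no swap
j=2: data[2]=17 > 4 → no swap
j=3: data[3]=11 > 4 → no swap
j=4: data[4]=19 > 4 → no swap
j=5: data[5]=9 > 4 → no swap
j=6: data[6]=8 > 4 → no swap
j=7: data[7]=3 ≤ 4 → i=0, swap data[0],data[7] → [3,12,17,11,19,9,8,14,5,18,16,13,4]
j=8: data[8]=5 > 4 → no swap
j=9: data[9]=18 > 4 → no swap
j=10: data[10]=16 > 4 → no swap
j=11: data[11]=13 > 4 → no swap
final swap data[1],data[12] → [3,4,17,11,19,9,8,14,5,18,16,13,12]; return 1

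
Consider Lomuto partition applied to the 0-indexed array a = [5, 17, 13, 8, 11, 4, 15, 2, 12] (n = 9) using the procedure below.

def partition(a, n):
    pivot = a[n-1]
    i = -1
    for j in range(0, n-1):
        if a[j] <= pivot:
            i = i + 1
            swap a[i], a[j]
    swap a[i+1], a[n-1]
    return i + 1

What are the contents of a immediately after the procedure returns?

[5, 8, 11, 4, 2, 12, 15, 13, 17]

pivot=12, i=-1
j=0: 5≤12, i=0, swap(0,0) ⇒ [5, 17, 13, 8, 11, 4, 15, 2, 12]
j=1: 17>12, skip
j=2: 13>12, skip
j=3: 8≤12, i=1, swap(1,3) ⇒ [5, 8, 13, 17, 11, 4, 15, 2, 12]
j=4: 11≤12, i=2, swap(2,4) ⇒ [5, 8, 11, 17, 13, 4, 15, 2, 12]
j=5: 4≤12, i=3, swap(3,5) ⇒ [5, 8, 11, 4, 13, 17, 15, 2, 12]
j=6: 15>12, skip
j=7: 2≤12, i=4, swap(4,7) ⇒ [5, 8, 11, 4, 2, 17, 15, 13, 12]
swap(5,8) ⇒ [5, 8, 11, 4, 2, 12, 15, 13, 17]; return 5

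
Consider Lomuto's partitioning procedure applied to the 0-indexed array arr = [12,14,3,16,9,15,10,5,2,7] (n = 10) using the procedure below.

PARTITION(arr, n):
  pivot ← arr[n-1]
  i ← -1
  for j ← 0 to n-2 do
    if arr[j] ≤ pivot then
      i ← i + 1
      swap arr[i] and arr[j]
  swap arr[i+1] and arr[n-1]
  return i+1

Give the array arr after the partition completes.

[3,5,2,7,9,15,10,14,12,16]

pivot = arr[9] = 7; i = -1
j=0: arr[0]=12 > 7 → no swap
j=1: arr[1]=14 > 7 → no swap
j=2: arr[2]=3 ≤ 7 → i=0, swap arr[0],arr[2] → [3,14,12,16,9,15,10,5,2,7]
j=3: arr[3]=16 > 7 → no swap
j=4: arr[4]=9 > 7 → no swap
j=5: arr[5]=15 > 7 → no swap
j=6: arr[6]=10 > 7 → no swap
j=7: arr[7]=5 ≤ 7 → i=1, swap arr[1],arr[7] → [3,5,12,16,9,15,10,14,2,7]
j=8: arr[8]=2 ≤ 7 → i=2, swap arr[2],arr[8] → [3,5,2,16,9,15,10,14,12,7]
final swap arr[3],arr[9] → [3,5,2,7,9,15,10,14,12,16]; return 3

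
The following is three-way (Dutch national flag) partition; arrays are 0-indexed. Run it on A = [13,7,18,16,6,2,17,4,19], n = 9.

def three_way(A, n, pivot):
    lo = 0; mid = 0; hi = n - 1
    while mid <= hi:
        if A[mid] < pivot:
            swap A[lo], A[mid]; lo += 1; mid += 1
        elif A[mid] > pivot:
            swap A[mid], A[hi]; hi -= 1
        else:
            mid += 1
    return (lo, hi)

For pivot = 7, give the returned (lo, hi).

(3, 3)

lo=0 mid=0 hi=8
13>7: swap(0,8), hi=7 ⇒ [19,7,18,16,6,2,17,4,13]
19>7: swap(0,7), hi=6 ⇒ [4,7,18,16,6,2,17,19,13]
4<7: swap(0,0), lo=1 mid=1 ⇒ [4,7,18,16,6,2,17,19,13]
7=7: mid=2
18>7: swap(2,6), hi=5 ⇒ [4,7,17,16,6,2,18,19,13]
17>7: swap(2,5), hi=4 ⇒ [4,7,2,16,6,17,18,19,13]
2<7: swap(1,2), lo=2 mid=3 ⇒ [4,2,7,16,6,17,18,19,13]
16>7: swap(3,4), hi=3 ⇒ [4,2,7,6,16,17,18,19,13]
6<7: swap(2,3), lo=3 mid=4 ⇒ [4,2,6,7,16,17,18,19,13]
done. lo=3 hi=3; A=[4,2,6,7,16,17,18,19,13]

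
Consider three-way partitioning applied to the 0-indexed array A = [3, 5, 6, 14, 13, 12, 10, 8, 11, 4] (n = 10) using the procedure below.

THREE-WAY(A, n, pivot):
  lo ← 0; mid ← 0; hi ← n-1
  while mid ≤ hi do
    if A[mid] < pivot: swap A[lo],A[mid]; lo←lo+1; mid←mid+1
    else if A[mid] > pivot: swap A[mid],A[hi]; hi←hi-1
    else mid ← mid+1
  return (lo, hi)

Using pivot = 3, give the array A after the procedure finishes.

pivot = 3; lo=0, mid=0, hi=9
A[mid]=3=3: mid=1
A[mid]=5>3: swap A[1],A[9]; hi=8 → [3, 4, 6, 14, 13, 12, 10, 8, 11, 5]
A[mid]=4>3: swap A[1],A[8]; hi=7 → [3, 11, 6, 14, 13, 12, 10, 8, 4, 5]
A[mid]=11>3: swap A[1],A[7]; hi=6 → [3, 8, 6, 14, 13, 12, 10, 11, 4, 5]
A[mid]=8>3: swap A[1],A[6]; hi=5 → [3, 10, 6, 14, 13, 12, 8, 11, 4, 5]
A[mid]=10>3: swap A[1],A[5]; hi=4 → [3, 12, 6, 14, 13, 10, 8, 11, 4, 5]
A[mid]=12>3: swap A[1],A[4]; hi=3 → [3, 13, 6, 14, 12, 10, 8, 11, 4, 5]
A[mid]=13>3: swap A[1],A[3]; hi=2 → [3, 14, 6, 13, 12, 10, 8, 11, 4, 5]
A[mid]=14>3: swap A[1],A[2]; hi=1 → [3, 6, 14, 13, 12, 10, 8, 11, 4, 5]
A[mid]=6>3: swap A[1],A[1]; hi=0 → [3, 6, 14, 13, 12, 10, 8, 11, 4, 5]
end: lo=0, hi=0; A = [3, 6, 14, 13, 12, 10, 8, 11, 4, 5]

[3, 6, 14, 13, 12, 10, 8, 11, 4, 5]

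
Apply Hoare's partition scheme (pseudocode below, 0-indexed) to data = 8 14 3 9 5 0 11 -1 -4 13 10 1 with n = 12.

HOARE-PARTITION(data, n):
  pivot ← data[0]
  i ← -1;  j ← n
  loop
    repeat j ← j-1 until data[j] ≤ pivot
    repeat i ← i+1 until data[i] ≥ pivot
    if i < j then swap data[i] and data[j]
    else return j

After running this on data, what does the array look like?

pivot=8
j stops at 11 (1), i stops at 0 (8); swap ⇒ 1 14 3 9 5 0 11 -1 -4 13 10 8
j stops at 8 (-4), i stops at 1 (14); swap ⇒ 1 -4 3 9 5 0 11 -1 14 13 10 8
j stops at 7 (-1), i stops at 3 (9); swap ⇒ 1 -4 3 -1 5 0 11 9 14 13 10 8
j stops at 5, i stops at 6; i≥j ⇒ return 5. data=1 -4 3 -1 5 0 11 9 14 13 10 8

1 -4 3 -1 5 0 11 9 14 13 10 8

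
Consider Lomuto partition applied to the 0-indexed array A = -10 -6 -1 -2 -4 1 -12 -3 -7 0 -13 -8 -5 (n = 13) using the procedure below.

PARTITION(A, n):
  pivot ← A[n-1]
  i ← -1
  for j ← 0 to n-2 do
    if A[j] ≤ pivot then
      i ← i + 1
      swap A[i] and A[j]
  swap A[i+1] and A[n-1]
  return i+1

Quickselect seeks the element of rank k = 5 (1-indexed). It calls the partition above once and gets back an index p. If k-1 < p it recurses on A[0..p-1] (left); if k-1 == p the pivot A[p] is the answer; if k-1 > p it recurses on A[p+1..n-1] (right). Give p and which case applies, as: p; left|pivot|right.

6; left

pivot = A[12] = -5; i = -1
j=0: A[0]=-10 ≤ -5 → i=0, swap A[0],A[0] (no change) → -10 -6 -1 -2 -4 1 -12 -3 -7 0 -13 -8 -5
j=1: A[1]=-6 ≤ -5 → i=1, swap A[1],A[1] (no change) → -10 -6 -1 -2 -4 1 -12 -3 -7 0 -13 -8 -5
j=2: A[2]=-1 > -5 → no swap
j=3: A[3]=-2 > -5 → no swap
j=4: A[4]=-4 > -5 → no swap
j=5: A[5]=1 > -5 → no swap
j=6: A[6]=-12 ≤ -5 → i=2, swap A[2],A[6] → -10 -6 -12 -2 -4 1 -1 -3 -7 0 -13 -8 -5
j=7: A[7]=-3 > -5 → no swap
j=8: A[8]=-7 ≤ -5 → i=3, swap A[3],A[8] → -10 -6 -12 -7 -4 1 -1 -3 -2 0 -13 -8 -5
j=9: A[9]=0 > -5 → no swap
j=10: A[10]=-13 ≤ -5 → i=4, swap A[4],A[10] → -10 -6 -12 -7 -13 1 -1 -3 -2 0 -4 -8 -5
j=11: A[11]=-8 ≤ -5 → i=5, swap A[5],A[11] → -10 -6 -12 -7 -13 -8 -1 -3 -2 0 -4 1 -5
final swap A[6],A[12] → -10 -6 -12 -7 -13 -8 -5 -3 -2 0 -4 1 -1; return 6
p = 6; k-1 = 4 < 6 ⇒ left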